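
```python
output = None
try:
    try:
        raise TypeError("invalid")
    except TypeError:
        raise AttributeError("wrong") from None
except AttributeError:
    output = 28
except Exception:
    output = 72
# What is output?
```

Step-by-step execution trace:
1. Inner try raises TypeError; inner `except TypeError` catches it.
2. `raise AttributeError(...) from None` raises AttributeError (from None suppresses __context__, but the active exception is still AttributeError).
3. Outer `except AttributeError` matches → output = 28.
4. `except Exception` is not reached.
Result: 28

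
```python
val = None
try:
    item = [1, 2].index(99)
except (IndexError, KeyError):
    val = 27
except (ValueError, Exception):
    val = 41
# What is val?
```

Step-by-step execution trace:
1. `item = [1, 2].index(99)` raises ValueError.
2. `except (IndexError, KeyError)` does not match ValueError; skipped.
3. `except (ValueError, Exception)` matches (ValueError is in the tuple) → val = 41.
Result: 41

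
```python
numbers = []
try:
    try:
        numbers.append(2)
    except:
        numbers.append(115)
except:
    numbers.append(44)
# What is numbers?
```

Step-by-step execution trace:
1. Inner try: `numbers.append(2)` → numbers = [2]. No exception raised.
2. Inner `except` is skipped.
3. Inner try completes normally; outer `except` is skipped.
Result: [2]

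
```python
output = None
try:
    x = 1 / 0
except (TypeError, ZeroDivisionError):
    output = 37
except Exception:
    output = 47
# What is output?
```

Step-by-step execution trace:
1. `x = 1 / 0` raises ZeroDivisionError.
2. `except (TypeError, ZeroDivisionError)` matches (ZeroDivisionError is in the tuple) → output = 37.
3. `except Exception` is not reached.
Result: 37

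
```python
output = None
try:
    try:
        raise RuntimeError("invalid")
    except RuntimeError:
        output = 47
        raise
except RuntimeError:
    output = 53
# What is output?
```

Step-by-step execution trace:
1. Inner try: `raise RuntimeError("invalid")` raises RuntimeError.
2. Inner `except RuntimeError` matches → output = 47.
3. bare `raise` re-raises the same RuntimeError.
4. Outer `except RuntimeError` matches → output = 53.
Result: 53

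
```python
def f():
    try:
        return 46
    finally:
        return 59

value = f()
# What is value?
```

Step-by-step execution trace:
1. `f()` enters try: `return 46` sets pending return value 46.
2. Before returning, `finally: return 59` runs and overrides the pending return.
3. f() returns 59 → value = 59.
Result: 59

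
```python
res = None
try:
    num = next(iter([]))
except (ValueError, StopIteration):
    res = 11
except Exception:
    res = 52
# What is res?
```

Step-by-step execution trace:
1. `num = next(iter([]))` raises StopIteration.
2. `except (ValueError, StopIteration)` matches (StopIteration is in the tuple) → res = 11.
3. `except Exception` is not reached.
Result: 11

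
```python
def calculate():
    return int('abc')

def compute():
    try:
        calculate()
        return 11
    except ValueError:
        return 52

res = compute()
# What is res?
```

Step-by-step execution trace:
1. `compute()` calls `calculate()`.
2. `calculate()` evaluates `int('abc')`, which raises ValueError; it propagates to the caller.
3. `return 11` is not reached.
4. `except ValueError` in compute matches → returns 52.
5. res = 52.
Result: 52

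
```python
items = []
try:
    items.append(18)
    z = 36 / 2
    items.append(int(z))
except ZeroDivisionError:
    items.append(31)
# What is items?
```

Step-by-step execution trace:
1. try: `items.append(18)` → items = [18].
2. `z = 36 / 2` → z = 18.0. No exception raised.
3. `items.append(int(z))` → items = [18, 18].
4. `except ZeroDivisionError` is skipped (no exception was raised).
Result: [18, 18]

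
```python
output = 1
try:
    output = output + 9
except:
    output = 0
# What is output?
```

Step-by-step execution trace:
1. output starts at 1.
2. try: `output = output + 9` → output = 10. No exception raised.
3. `except` is skipped.
Result: 10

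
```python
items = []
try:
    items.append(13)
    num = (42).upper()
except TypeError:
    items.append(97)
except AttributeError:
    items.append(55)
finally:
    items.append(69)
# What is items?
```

Step-by-step execution trace:
1. try: `items.append(13)` → items = [13].
2. `num = (42).upper()` raises AttributeError.
3. `except TypeError` does not match AttributeError; skipped.
4. `except AttributeError` matches → `items.append(55)` → items = [13, 55].
5. finally always runs: `items.append(69)` → items = [13, 55, 69].
Result: [13, 55, 69]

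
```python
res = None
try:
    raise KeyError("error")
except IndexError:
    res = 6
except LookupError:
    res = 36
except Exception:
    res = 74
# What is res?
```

Step-by-step execution trace:
1. `raise KeyError(...)` raises KeyError.
2. `except IndexError` does not match (KeyError is not a subclass of IndexError); skipped.
3. `except LookupError` matches (KeyError is a subclass of LookupError) → res = 36.
4. `except Exception` is not reached.
Result: 36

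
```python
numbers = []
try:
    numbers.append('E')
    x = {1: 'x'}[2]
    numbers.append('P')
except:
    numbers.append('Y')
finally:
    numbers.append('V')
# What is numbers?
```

Step-by-step execution trace:
1. try: `numbers.append('E')` → numbers = ['E'].
2. `x = {1: 'x'}[2]` raises KeyError; `numbers.append('P')` is not reached.
3. bare `except` matches → `numbers.append('Y')` → numbers = ['E', 'Y'].
4. finally always runs: `numbers.append('V')` → numbers = ['E', 'Y', 'V'].
Result: ['E', 'Y', 'V']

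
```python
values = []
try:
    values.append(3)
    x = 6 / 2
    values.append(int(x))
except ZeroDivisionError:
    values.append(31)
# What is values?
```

Step-by-step execution trace:
1. try: `values.append(3)` → values = [3].
2. `x = 6 / 2` → x = 3.0. No exception raised.
3. `values.append(int(x))` → values = [3, 3].
4. `except ZeroDivisionError` is skipped (no exception was raised).
Result: [3, 3]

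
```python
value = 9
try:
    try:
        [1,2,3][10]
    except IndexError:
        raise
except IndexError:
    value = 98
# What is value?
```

Step-by-step execution trace:
1. Inner try: `[1,2,3][10]` raises IndexError.
2. Inner `except IndexError` matches; bare `raise` re-raises the same IndexError.
3. Outer `except IndexError` matches → value = 98.
Result: 98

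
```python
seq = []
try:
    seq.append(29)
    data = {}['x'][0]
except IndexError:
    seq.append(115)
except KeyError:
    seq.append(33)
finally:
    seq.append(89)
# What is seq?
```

Step-by-step execution trace:
1. try: `seq.append(29)` → seq = [29].
2. `data = {}['x'][0]` raises KeyError.
3. `except IndexError` does not match KeyError; skipped.
4. `except KeyError` matches → `seq.append(33)` → seq = [29, 33].
5. finally always runs: `seq.append(89)` → seq = [29, 33, 89].
Result: [29, 33, 89]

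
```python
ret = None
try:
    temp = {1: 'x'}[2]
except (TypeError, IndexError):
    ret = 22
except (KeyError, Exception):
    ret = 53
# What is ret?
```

Step-by-step execution trace:
1. `temp = {1: 'x'}[2]` raises KeyError.
2. `except (TypeError, IndexError)` does not match KeyError; skipped.
3. `except (KeyError, Exception)` matches (KeyError is in the tuple) → ret = 53.
Result: 53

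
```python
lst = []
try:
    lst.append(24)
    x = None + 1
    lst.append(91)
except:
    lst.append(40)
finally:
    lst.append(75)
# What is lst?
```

Step-by-step execution trace:
1. try: `lst.append(24)` → lst = [24].
2. `x = None + 1` raises TypeError; `lst.append(91)` is not reached.
3. bare `except` matches → `lst.append(40)` → lst = [24, 40].
4. finally always runs: `lst.append(75)` → lst = [24, 40, 75].
Result: [24, 40, 75]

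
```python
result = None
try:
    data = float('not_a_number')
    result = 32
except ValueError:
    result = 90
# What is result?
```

Step-by-step execution trace:
1. `data = float('not_a_number')` raises ValueError.
2. `result = 32` is not reached.
3. `except ValueError` matches → result = 90.
Result: 90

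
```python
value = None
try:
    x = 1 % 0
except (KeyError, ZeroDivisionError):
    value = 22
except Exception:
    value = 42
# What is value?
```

Step-by-step execution trace:
1. `x = 1 % 0` raises ZeroDivisionError.
2. `except (KeyError, ZeroDivisionError)` matches (ZeroDivisionError is in the tuple) → value = 22.
3. `except Exception` is not reached.
Result: 22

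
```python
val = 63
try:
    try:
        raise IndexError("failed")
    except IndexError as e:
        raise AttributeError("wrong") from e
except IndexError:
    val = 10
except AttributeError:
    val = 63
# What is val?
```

Step-by-step execution trace:
1. Inner try raises IndexError; inner `except IndexError as e` catches it.
2. `raise AttributeError(...) from e` raises AttributeError (IndexError is attached as __cause__, but only AttributeError is active).
3. Outer `except IndexError` does not match AttributeError; skipped.
4. Outer `except AttributeError` matches → val = 63.
Result: 63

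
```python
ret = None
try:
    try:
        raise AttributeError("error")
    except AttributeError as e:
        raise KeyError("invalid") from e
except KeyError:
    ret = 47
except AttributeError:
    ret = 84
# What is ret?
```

Step-by-step execution trace:
1. Inner try raises AttributeError; inner `except AttributeError as e` catches it.
2. `raise KeyError(...) from e` raises KeyError (AttributeError is attached as __cause__, but only KeyError is active).
3. Outer `except KeyError` matches → ret = 47.
4. `except AttributeError` is not reached.
Result: 47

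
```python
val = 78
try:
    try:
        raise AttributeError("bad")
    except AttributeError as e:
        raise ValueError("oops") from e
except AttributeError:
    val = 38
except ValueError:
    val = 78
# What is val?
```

Step-by-step execution trace:
1. Inner try raises AttributeError; inner `except AttributeError as e` catches it.
2. `raise ValueError(...) from e` raises ValueError (AttributeError is attached as __cause__, but only ValueError is active).
3. Outer `except AttributeError` does not match ValueError; skipped.
4. Outer `except ValueError` matches → val = 78.
Result: 78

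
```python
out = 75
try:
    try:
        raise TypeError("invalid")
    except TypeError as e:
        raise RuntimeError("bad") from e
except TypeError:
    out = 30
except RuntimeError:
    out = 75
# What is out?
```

Step-by-step execution trace:
1. Inner try raises TypeError; inner `except TypeError as e` catches it.
2. `raise RuntimeError(...) from e` raises RuntimeError (TypeError is attached as __cause__, but only RuntimeError is active).
3. Outer `except TypeError` does not match RuntimeError; skipped.
4. Outer `except RuntimeError` matches → out = 75.
Result: 75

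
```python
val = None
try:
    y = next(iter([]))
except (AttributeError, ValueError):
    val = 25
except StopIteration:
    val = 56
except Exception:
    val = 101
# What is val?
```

Step-by-step execution trace:
1. `y = next(iter([]))` raises StopIteration.
2. `except (AttributeError, ValueError)` does not match StopIteration; skipped.
3. `except StopIteration` matches (exact type match) → val = 56.
4. `except Exception` is not reached.
Result: 56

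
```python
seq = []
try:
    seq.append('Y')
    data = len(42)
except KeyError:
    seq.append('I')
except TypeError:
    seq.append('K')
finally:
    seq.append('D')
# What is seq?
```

Step-by-step execution trace:
1. try: `seq.append('Y')` → seq = ['Y'].
2. `data = len(42)` raises TypeError.
3. `except KeyError` does not match TypeError; skipped.
4. `except TypeError` matches → `seq.append('K')` → seq = ['Y', 'K'].
5. finally always runs: `seq.append('D')` → seq = ['Y', 'K', 'D'].
Result: ['Y', 'K', 'D']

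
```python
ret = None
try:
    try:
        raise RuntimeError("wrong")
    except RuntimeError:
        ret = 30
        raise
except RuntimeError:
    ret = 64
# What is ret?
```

Step-by-step execution trace:
1. Inner try: `raise RuntimeError("wrong")` raises RuntimeError.
2. Inner `except RuntimeError` matches → ret = 30.
3. bare `raise` re-raises the same RuntimeError.
4. Outer `except RuntimeError` matches → ret = 64.
Result: 64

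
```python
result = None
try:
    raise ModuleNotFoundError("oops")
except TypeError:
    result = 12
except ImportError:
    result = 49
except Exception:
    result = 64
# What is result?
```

Step-by-step execution trace:
1. `raise ModuleNotFoundError(...)` raises ModuleNotFoundError.
2. `except TypeError` does not match (ModuleNotFoundError is not a subclass of TypeError); skipped.
3. `except ImportError` matches (ModuleNotFoundError is a subclass of ImportError) → result = 49.
4. `except Exception` is not reached.
Result: 49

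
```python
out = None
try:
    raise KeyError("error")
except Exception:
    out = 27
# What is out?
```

Step-by-step execution trace:
1. `raise KeyError(...)` raises KeyError.
2. `except Exception` matches (KeyError is a subclass of Exception) → out = 27.
Result: 27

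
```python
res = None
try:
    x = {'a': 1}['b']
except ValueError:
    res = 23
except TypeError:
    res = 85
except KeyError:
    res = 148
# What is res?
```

Step-by-step execution trace:
1. `x = {'a': 1}['b']` raises KeyError.
2. `except ValueError` does not match KeyError; skipped.
3. `except TypeError` does not match KeyError; skipped.
4. `except KeyError` matches → res = 148.
Result: 148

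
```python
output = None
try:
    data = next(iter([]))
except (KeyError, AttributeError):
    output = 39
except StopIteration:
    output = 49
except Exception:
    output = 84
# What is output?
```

Step-by-step execution trace:
1. `data = next(iter([]))` raises StopIteration.
2. `except (KeyError, AttributeError)` does not match StopIteration; skipped.
3. `except StopIteration` matches (exact type match) → output = 49.
4. `except Exception` is not reached.
Result: 49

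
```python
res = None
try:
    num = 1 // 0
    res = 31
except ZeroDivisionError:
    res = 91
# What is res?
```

Step-by-step execution trace:
1. `num = 1 // 0` raises ZeroDivisionError.
2. `res = 31` is not reached.
3. `except ZeroDivisionError` matches → res = 91.
Result: 91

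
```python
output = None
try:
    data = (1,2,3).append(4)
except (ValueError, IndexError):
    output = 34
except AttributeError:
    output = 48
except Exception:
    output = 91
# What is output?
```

Step-by-step execution trace:
1. `data = (1,2,3).append(4)` raises AttributeError.
2. `except (ValueError, IndexError)` does not match AttributeError; skipped.
3. `except AttributeError` matches (exact type match) → output = 48.
4. `except Exception` is not reached.
Result: 48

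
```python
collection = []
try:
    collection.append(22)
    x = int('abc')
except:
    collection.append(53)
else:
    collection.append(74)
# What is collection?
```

Step-by-step execution trace:
1. try: `collection.append(22)` → collection = [22].
2. `x = int('abc')` raises ValueError.
3. bare `except` matches → `collection.append(53)` → collection = [22, 53].
4. `else` is skipped (an exception was raised).
Result: [22, 53]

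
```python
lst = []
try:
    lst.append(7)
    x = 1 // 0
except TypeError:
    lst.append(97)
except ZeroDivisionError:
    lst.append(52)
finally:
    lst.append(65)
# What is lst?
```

Step-by-step execution trace:
1. try: `lst.append(7)` → lst = [7].
2. `x = 1 // 0` raises ZeroDivisionError.
3. `except TypeError` does not match ZeroDivisionError; skipped.
4. `except ZeroDivisionError` matches → `lst.append(52)` → lst = [7, 52].
5. finally always runs: `lst.append(65)` → lst = [7, 52, 65].
Result: [7, 52, 65]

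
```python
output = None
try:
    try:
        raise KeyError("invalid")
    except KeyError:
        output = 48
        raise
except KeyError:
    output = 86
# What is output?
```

Step-by-step execution trace:
1. Inner try: `raise KeyError("invalid")` raises KeyError.
2. Inner `except KeyError` matches → output = 48.
3. bare `raise` re-raises the same KeyError.
4. Outer `except KeyError` matches → output = 86.
Result: 86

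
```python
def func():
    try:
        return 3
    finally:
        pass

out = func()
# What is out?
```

Step-by-step execution trace:
1. `func()` enters try: `return 3` sets pending return value 3.
2. Before returning, `finally: pass` runs (no effect).
3. func() returns 3 → out = 3.
Result: 3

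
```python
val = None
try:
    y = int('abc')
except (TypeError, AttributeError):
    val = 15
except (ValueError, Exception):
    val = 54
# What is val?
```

Step-by-step execution trace:
1. `y = int('abc')` raises ValueError.
2. `except (TypeError, AttributeError)` does not match ValueError; skipped.
3. `except (ValueError, Exception)` matches (ValueError is in the tuple) → val = 54.
Result: 54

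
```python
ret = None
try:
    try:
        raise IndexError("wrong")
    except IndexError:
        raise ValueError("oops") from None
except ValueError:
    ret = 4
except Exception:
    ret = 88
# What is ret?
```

Step-by-step execution trace:
1. Inner try raises IndexError; inner `except IndexError` catches it.
2. `raise ValueError(...) from None` raises ValueError (from None suppresses __context__, but the active exception is still ValueError).
3. Outer `except ValueError` matches → ret = 4.
4. `except Exception` is not reached.
Result: 4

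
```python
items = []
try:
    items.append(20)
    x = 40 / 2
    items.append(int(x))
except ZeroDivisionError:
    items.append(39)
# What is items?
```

Step-by-step execution trace:
1. try: `items.append(20)` → items = [20].
2. `x = 40 / 2` → x = 20.0. No exception raised.
3. `items.append(int(x))` → items = [20, 20].
4. `except ZeroDivisionError` is skipped (no exception was raised).
Result: [20, 20]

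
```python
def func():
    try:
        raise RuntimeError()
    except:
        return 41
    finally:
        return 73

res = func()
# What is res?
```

Step-by-step execution trace:
1. `func()` enters try: `raise RuntimeError()` raises RuntimeError.
2. bare `except` matches → `return 41` sets pending return value 41.
3. Before returning, `finally: return 73` runs and overrides the pending return.
4. func() returns 73 → res = 73.
Result: 73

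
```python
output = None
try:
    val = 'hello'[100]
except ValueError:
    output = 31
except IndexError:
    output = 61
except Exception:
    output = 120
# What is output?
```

Step-by-step execution trace:
1. `val = 'hello'[100]` raises IndexError.
2. `except ValueError` does not match IndexError; skipped.
3. `except IndexError` matches → output = 61.
4. Remaining except clauses are skipped.
Result: 61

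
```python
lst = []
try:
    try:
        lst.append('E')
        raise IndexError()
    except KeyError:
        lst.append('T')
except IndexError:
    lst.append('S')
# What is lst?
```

Step-by-step execution trace:
1. Inner try: `lst.append('E')` → lst = ['E'].
2. `raise IndexError()` raises IndexError.
3. Inner `except KeyError` does not match IndexError; exception propagates to outer try.
4. Outer `except IndexError` matches → `lst.append('S')` → lst = ['E', 'S'].
Result: ['E', 'S']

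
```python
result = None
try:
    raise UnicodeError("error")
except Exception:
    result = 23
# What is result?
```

Step-by-step execution trace:
1. `raise UnicodeError(...)` raises UnicodeError.
2. `except Exception` matches (UnicodeError is a subclass of Exception) → result = 23.
Result: 23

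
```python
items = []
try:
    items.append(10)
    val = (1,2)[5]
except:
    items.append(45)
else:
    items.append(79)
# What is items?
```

Step-by-step execution trace:
1. try: `items.append(10)` → items = [10].
2. `val = (1,2)[5]` raises IndexError.
3. bare `except` matches → `items.append(45)` → items = [10, 45].
4. `else` is skipped (an exception was raised).
Result: [10, 45]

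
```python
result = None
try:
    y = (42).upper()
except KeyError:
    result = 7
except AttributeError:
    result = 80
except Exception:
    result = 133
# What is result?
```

Step-by-step execution trace:
1. `y = (42).upper()` raises AttributeError.
2. `except KeyError` does not match AttributeError; skipped.
3. `except AttributeError` matches → result = 80.
4. Remaining except clauses are skipped.
Result: 80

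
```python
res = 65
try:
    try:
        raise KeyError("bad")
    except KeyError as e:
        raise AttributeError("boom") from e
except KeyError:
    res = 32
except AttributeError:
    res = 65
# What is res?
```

Step-by-step execution trace:
1. Inner try raises KeyError; inner `except KeyError as e` catches it.
2. `raise AttributeError(...) from e` raises AttributeError (KeyError is attached as __cause__, but only AttributeError is active).
3. Outer `except KeyError` does not match AttributeError; skipped.
4. Outer `except AttributeError` matches → res = 65.
Result: 65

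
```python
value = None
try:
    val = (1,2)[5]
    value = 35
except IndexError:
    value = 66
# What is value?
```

Step-by-step execution trace:
1. `val = (1,2)[5]` raises IndexError.
2. `value = 35` is not reached.
3. `except IndexError` matches → value = 66.
Result: 66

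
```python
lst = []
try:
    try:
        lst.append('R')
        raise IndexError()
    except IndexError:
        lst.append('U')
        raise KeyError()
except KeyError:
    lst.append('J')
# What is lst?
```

Step-by-step execution trace:
1. Inner try: `lst.append('R')` → lst = ['R'].
2. `raise IndexError()` raises IndexError.
3. Inner `except IndexError` matches → `lst.append('U')` → lst = ['R', 'U'].
4. `raise KeyError()` raises KeyError; propagates to outer try.
5. Outer `except KeyError` matches → `lst.append('J')` → lst = ['R', 'U', 'J'].
Result: ['R', 'U', 'J']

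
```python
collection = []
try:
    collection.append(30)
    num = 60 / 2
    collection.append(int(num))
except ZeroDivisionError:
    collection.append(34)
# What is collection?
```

Step-by-step execution trace:
1. try: `collection.append(30)` → collection = [30].
2. `num = 60 / 2` → num = 30.0. No exception raised.
3. `collection.append(int(num))` → collection = [30, 30].
4. `except ZeroDivisionError` is skipped (no exception was raised).
Result: [30, 30]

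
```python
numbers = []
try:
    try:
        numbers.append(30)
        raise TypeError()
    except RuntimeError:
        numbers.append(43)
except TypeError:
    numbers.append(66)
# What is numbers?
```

Step-by-step execution trace:
1. Inner try: `numbers.append(30)` → numbers = [30].
2. `raise TypeError()` raises TypeError.
3. Inner `except RuntimeError` does not match TypeError; exception propagates to outer try.
4. Outer `except TypeError` matches → `numbers.append(66)` → numbers = [30, 66].
Result: [30, 66]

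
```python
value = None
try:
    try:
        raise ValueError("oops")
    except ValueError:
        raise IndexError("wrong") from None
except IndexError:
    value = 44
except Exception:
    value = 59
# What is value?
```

Step-by-step execution trace:
1. Inner try raises ValueError; inner `except ValueError` catches it.
2. `raise IndexError(...) from None` raises IndexError (from None suppresses __context__, but the active exception is still IndexError).
3. Outer `except IndexError` matches → value = 44.
4. `except Exception` is not reached.
Result: 44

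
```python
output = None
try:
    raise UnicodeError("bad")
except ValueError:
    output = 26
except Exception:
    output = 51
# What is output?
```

Step-by-step execution trace:
1. `raise UnicodeError(...)` raises UnicodeError.
2. `except ValueError` matches (UnicodeError is a subclass of ValueError) → output = 26.
3. `except Exception` is not reached.
Result: 26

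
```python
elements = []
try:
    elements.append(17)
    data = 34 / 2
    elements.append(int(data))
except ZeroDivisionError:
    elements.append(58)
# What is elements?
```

Step-by-step execution trace:
1. try: `elements.append(17)` → elements = [17].
2. `data = 34 / 2` → data = 17.0. No exception raised.
3. `elements.append(int(data))` → elements = [17, 17].
4. `except ZeroDivisionError` is skipped (no exception was raised).
Result: [17, 17]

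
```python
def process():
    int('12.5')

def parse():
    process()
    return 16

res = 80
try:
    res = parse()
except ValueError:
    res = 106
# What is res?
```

Step-by-step execution trace:
1. res starts at 80.
2. try: `parse()` calls `process()`.
3. `process()` evaluates `int('12.5')`, which raises ValueError; it propagates through parse (uncaught).
4. `return 16` in parse is not reached; the assignment to res does not complete.
5. `except ValueError` matches → res = 106.
Result: 106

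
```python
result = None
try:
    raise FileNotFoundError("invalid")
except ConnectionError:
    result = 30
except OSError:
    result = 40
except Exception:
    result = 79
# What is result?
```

Step-by-step execution trace:
1. `raise FileNotFoundError(...)` raises FileNotFoundError.
2. `except ConnectionError` does not match (FileNotFoundError is not a subclass of ConnectionError); skipped.
3. `except OSError` matches (FileNotFoundError is a subclass of OSError) → result = 40.
4. `except Exception` is not reached.
Result: 40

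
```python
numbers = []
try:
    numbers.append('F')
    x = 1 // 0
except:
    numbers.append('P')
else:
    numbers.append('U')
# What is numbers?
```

Step-by-step execution trace:
1. try: `numbers.append('F')` → numbers = ['F'].
2. `x = 1 // 0` raises ZeroDivisionError.
3. bare `except` matches → `numbers.append('P')` → numbers = ['F', 'P'].
4. `else` is skipped (an exception was raised).
Result: ['F', 'P']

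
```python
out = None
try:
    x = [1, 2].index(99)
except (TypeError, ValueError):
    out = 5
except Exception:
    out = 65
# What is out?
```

Step-by-step execution trace:
1. `x = [1, 2].index(99)` raises ValueError.
2. `except (TypeError, ValueError)` matches (ValueError is in the tuple) → out = 5.
3. `except Exception` is not reached.
Result: 5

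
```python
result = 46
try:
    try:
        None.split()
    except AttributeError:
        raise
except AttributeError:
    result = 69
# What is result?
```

Step-by-step execution trace:
1. Inner try: `None.split()` raises AttributeError.
2. Inner `except AttributeError` matches; bare `raise` re-raises the same AttributeError.
3. Outer `except AttributeError` matches → result = 69.
Result: 69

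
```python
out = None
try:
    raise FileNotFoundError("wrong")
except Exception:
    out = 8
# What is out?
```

Step-by-step execution trace:
1. `raise FileNotFoundError(...)` raises FileNotFoundError.
2. `except Exception` matches (FileNotFoundError is a subclass of Exception) → out = 8.
Result: 8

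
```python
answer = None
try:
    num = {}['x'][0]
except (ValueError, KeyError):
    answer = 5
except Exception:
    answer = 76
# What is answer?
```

Step-by-step execution trace:
1. `num = {}['x'][0]` raises KeyError.
2. `except (ValueError, KeyError)` matches (KeyError is in the tuple) → answer = 5.
3. `except Exception` is not reached.
Result: 5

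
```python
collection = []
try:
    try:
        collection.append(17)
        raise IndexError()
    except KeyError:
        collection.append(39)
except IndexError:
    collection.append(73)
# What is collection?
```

Step-by-step execution trace:
1. Inner try: `collection.append(17)` → collection = [17].
2. `raise IndexError()` raises IndexError.
3. Inner `except KeyError` does not match IndexError; exception propagates to outer try.
4. Outer `except IndexError` matches → `collection.append(73)` → collection = [17, 73].
Result: [17, 73]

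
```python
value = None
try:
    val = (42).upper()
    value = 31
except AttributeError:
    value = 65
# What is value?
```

Step-by-step execution trace:
1. `val = (42).upper()` raises AttributeError.
2. `value = 31` is not reached.
3. `except AttributeError` matches → value = 65.
Result: 65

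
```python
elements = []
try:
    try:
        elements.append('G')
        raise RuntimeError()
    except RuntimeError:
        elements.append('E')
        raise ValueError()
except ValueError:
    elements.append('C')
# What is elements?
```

Step-by-step execution trace:
1. Inner try: `elements.append('G')` → elements = ['G'].
2. `raise RuntimeError()` raises RuntimeError.
3. Inner `except RuntimeError` matches → `elements.append('E')` → elements = ['G', 'E'].
4. `raise ValueError()` raises ValueError; propagates to outer try.
5. Outer `except ValueError` matches → `elements.append('C')` → elements = ['G', 'E', 'C'].
Result: ['G', 'E', 'C']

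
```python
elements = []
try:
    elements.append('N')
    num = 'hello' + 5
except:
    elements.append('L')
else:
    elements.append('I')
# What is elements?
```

Step-by-step execution trace:
1. try: `elements.append('N')` → elements = ['N'].
2. `num = 'hello' + 5` raises TypeError.
3. bare `except` matches → `elements.append('L')` → elements = ['N', 'L'].
4. `else` is skipped (an exception was raised).
Result: ['N', 'L']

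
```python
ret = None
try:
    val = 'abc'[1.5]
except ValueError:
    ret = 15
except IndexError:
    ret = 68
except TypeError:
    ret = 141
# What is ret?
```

Step-by-step execution trace:
1. `val = 'abc'[1.5]` raises TypeError.
2. `except ValueError` does not match TypeError; skipped.
3. `except IndexError` does not match TypeError; skipped.
4. `except TypeError` matches → ret = 141.
Result: 141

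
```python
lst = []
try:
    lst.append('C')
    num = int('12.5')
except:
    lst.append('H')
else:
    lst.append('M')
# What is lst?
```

Step-by-step execution trace:
1. try: `lst.append('C')` → lst = ['C'].
2. `num = int('12.5')` raises ValueError.
3. bare `except` matches → `lst.append('H')` → lst = ['C', 'H'].
4. `else` is skipped (an exception was raised).
Result: ['C', 'H']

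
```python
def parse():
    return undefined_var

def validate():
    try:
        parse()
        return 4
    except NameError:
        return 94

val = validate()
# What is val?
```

Step-by-step execution trace:
1. `validate()` calls `parse()`.
2. `parse()` evaluates `undefined_var`, which raises NameError; it propagates to the caller.
3. `return 4` is not reached.
4. `except NameError` in validate matches → returns 94.
5. val = 94.
Result: 94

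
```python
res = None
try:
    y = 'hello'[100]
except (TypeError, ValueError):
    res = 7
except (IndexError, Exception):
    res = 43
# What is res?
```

Step-by-step execution trace:
1. `y = 'hello'[100]` raises IndexError.
2. `except (TypeError, ValueError)` does not match IndexError; skipped.
3. `except (IndexError, Exception)` matches (IndexError is in the tuple) → res = 43.
Result: 43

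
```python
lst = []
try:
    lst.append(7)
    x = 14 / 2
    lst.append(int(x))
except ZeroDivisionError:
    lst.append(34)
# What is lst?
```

Step-by-step execution trace:
1. try: `lst.append(7)` → lst = [7].
2. `x = 14 / 2` → x = 7.0. No exception raised.
3. `lst.append(int(x))` → lst = [7, 7].
4. `except ZeroDivisionError` is skipped (no exception was raised).
Result: [7, 7]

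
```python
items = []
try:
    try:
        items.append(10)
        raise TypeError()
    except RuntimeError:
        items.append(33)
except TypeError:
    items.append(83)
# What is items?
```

Step-by-step execution trace:
1. Inner try: `items.append(10)` → items = [10].
2. `raise TypeError()` raises TypeError.
3. Inner `except RuntimeError` does not match TypeError; exception propagates to outer try.
4. Outer `except TypeError` matches → `items.append(83)` → items = [10, 83].
Result: [10, 83]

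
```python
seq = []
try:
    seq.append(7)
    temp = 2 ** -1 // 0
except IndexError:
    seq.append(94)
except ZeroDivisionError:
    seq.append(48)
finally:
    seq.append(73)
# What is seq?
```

Step-by-step execution trace:
1. try: `seq.append(7)` → seq = [7].
2. `temp = 2 ** -1 // 0` raises ZeroDivisionError.
3. `except IndexError` does not match ZeroDivisionError; skipped.
4. `except ZeroDivisionError` matches → `seq.append(48)` → seq = [7, 48].
5. finally always runs: `seq.append(73)` → seq = [7, 48, 73].
Result: [7, 48, 73]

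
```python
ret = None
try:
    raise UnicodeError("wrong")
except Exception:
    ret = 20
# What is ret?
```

Step-by-step execution trace:
1. `raise UnicodeError(...)` raises UnicodeError.
2. `except Exception` matches (UnicodeError is a subclass of Exception) → ret = 20.
Result: 20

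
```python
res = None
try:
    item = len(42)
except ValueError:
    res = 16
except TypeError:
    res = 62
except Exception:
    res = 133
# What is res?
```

Step-by-step execution trace:
1. `item = len(42)` raises TypeError.
2. `except ValueError` does not match TypeError; skipped.
3. `except TypeError` matches → res = 62.
4. Remaining except clauses are skipped.
Result: 62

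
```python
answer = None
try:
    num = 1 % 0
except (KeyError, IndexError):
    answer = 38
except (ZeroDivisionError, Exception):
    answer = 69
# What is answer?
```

Step-by-step execution trace:
1. `num = 1 % 0` raises ZeroDivisionError.
2. `except (KeyError, IndexError)` does not match ZeroDivisionError; skipped.
3. `except (ZeroDivisionError, Exception)` matches (ZeroDivisionError is in the tuple) → answer = 69.
Result: 69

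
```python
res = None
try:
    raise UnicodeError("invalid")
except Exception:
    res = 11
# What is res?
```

Step-by-step execution trace:
1. `raise UnicodeError(...)` raises UnicodeError.
2. `except Exception` matches (UnicodeError is a subclass of Exception) → res = 11.
Result: 11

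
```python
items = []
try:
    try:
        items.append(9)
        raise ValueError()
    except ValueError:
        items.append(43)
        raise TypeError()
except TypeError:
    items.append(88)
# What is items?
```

Step-by-step execution trace:
1. Inner try: `items.append(9)` → items = [9].
2. `raise ValueError()` raises ValueError.
3. Inner `except ValueError` matches → `items.append(43)` → items = [9, 43].
4. `raise TypeError()` raises TypeError; propagates to outer try.
5. Outer `except TypeError` matches → `items.append(88)` → items = [9, 43, 88].
Result: [9, 43, 88]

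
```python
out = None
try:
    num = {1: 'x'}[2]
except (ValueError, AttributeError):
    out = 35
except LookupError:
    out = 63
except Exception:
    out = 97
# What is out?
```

Step-by-step execution trace:
1. `num = {1: 'x'}[2]` raises KeyError.
2. `except (ValueError, AttributeError)` does not match KeyError; skipped.
3. `except LookupError` matches (KeyError is a subclass of LookupError) → out = 63.
4. `except Exception` is not reached.
Result: 63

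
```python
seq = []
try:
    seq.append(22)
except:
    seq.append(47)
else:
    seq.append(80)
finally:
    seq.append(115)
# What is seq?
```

Step-by-step execution trace:
1. try: `seq.append(22)` → seq = [22]. No exception raised.
2. `except` is skipped.
3. `else` runs: `seq.append(80)` → seq = [22, 80].
4. `finally` always runs: `seq.append(115)` → seq = [22, 80, 115].
Result: [22, 80, 115]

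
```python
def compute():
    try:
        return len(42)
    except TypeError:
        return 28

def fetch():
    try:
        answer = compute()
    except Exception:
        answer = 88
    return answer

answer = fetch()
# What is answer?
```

Step-by-step execution trace:
1. `fetch()` calls `compute()`.
2. In compute: `len(42)` raises TypeError; `except TypeError` catches it → returns 28.
3. In fetch: `answer = compute()` → answer = 28. No exception reaches fetch.
4. `except Exception` is skipped; fetch returns 28.
5. answer = 28.
Result: 28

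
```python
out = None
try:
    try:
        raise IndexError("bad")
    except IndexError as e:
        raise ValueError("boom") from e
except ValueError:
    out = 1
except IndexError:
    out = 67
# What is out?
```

Step-by-step execution trace:
1. Inner try raises IndexError; inner `except IndexError as e` catches it.
2. `raise ValueError(...) from e` raises ValueError (IndexError is attached as __cause__, but only ValueError is active).
3. Outer `except ValueError` matches → out = 1.
4. `except IndexError` is not reached.
Result: 1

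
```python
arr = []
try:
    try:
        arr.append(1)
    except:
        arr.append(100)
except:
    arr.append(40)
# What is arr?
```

Step-by-step execution trace:
1. Inner try: `arr.append(1)` → arr = [1]. No exception raised.
2. Inner `except` is skipped.
3. Inner try completes normally; outer `except` is skipped.
Result: [1]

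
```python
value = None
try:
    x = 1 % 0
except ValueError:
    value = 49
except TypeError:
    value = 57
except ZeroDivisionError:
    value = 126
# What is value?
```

Step-by-step execution trace:
1. `x = 1 % 0` raises ZeroDivisionError.
2. `except ValueError` does not match ZeroDivisionError; skipped.
3. `except TypeError` does not match ZeroDivisionError; skipped.
4. `except ZeroDivisionError` matches → value = 126.
Result: 126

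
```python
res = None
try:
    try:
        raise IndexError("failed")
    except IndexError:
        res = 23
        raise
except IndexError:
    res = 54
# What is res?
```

Step-by-step execution trace:
1. Inner try: `raise IndexError("failed")` raises IndexError.
2. Inner `except IndexError` matches → res = 23.
3. bare `raise` re-raises the same IndexError.
4. Outer `except IndexError` matches → res = 54.
Result: 54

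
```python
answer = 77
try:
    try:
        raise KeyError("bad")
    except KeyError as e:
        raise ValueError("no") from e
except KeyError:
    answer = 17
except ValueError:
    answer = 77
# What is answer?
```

Step-by-step execution trace:
1. Inner try raises KeyError; inner `except KeyError as e` catches it.
2. `raise ValueError(...) from e` raises ValueError (KeyError is attached as __cause__, but only ValueError is active).
3. Outer `except KeyError` does not match ValueError; skipped.
4. Outer `except ValueError` matches → answer = 77.
Result: 77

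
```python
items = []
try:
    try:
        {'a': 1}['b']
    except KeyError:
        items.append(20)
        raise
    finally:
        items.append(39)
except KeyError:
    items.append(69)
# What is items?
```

Step-by-step execution trace:
1. Inner try: `{'a': 1}['b']` raises KeyError.
2. Inner `except KeyError` matches → `items.append(20)` → items = [20].
3. bare `raise` re-raises KeyError.
4. Inner `finally` runs during unwinding: `items.append(39)` → items = [20, 39].
5. Outer `except KeyError` matches → `items.append(69)` → items = [20, 39, 69].
Result: [20, 39, 69]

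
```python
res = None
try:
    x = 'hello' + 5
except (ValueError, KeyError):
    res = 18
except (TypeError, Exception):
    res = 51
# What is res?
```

Step-by-step execution trace:
1. `x = 'hello' + 5` raises TypeError.
2. `except (ValueError, KeyError)` does not match TypeError; skipped.
3. `except (TypeError, Exception)` matches (TypeError is in the tuple) → res = 51.
Result: 51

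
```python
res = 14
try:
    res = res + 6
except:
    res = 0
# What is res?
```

Step-by-step execution trace:
1. res starts at 14.
2. try: `res = res + 6` → res = 20. No exception raised.
3. `except` is skipped.
Result: 20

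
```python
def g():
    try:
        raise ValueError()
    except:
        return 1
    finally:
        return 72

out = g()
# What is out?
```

Step-by-step execution trace:
1. `g()` enters try: `raise ValueError()` raises ValueError.
2. bare `except` matches → `return 1` sets pending return value 1.
3. Before returning, `finally: return 72` runs and overrides the pending return.
4. g() returns 72 → out = 72.
Result: 72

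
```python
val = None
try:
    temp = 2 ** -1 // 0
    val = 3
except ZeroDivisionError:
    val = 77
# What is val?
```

Step-by-step execution trace:
1. `temp = 2 ** -1 // 0` raises ZeroDivisionError.
2. `val = 3` is not reached.
3. `except ZeroDivisionError` matches → val = 77.
Result: 77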